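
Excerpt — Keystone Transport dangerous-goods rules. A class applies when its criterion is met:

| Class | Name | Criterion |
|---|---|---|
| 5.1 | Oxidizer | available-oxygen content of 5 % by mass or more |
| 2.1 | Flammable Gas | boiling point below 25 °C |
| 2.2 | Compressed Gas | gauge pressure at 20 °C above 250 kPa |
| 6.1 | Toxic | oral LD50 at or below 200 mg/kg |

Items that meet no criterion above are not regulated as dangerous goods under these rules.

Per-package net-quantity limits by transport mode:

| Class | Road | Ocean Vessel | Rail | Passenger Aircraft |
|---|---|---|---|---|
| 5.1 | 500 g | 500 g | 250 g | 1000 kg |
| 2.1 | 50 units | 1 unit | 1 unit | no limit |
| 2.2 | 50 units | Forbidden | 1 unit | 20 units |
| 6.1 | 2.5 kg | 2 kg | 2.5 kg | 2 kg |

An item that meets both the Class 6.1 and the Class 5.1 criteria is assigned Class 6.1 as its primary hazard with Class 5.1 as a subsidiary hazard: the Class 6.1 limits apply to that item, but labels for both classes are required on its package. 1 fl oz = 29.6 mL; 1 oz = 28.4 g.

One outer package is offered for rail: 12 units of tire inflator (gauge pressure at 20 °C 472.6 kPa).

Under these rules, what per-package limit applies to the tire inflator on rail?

The tire inflator has gauge pressure at 20 °C 472.6 kPa, which is > 250 kPa, so it is Class 2.2 (Compressed Gas).
The rail limit for Class 2.2 is 1 unit.

1 unit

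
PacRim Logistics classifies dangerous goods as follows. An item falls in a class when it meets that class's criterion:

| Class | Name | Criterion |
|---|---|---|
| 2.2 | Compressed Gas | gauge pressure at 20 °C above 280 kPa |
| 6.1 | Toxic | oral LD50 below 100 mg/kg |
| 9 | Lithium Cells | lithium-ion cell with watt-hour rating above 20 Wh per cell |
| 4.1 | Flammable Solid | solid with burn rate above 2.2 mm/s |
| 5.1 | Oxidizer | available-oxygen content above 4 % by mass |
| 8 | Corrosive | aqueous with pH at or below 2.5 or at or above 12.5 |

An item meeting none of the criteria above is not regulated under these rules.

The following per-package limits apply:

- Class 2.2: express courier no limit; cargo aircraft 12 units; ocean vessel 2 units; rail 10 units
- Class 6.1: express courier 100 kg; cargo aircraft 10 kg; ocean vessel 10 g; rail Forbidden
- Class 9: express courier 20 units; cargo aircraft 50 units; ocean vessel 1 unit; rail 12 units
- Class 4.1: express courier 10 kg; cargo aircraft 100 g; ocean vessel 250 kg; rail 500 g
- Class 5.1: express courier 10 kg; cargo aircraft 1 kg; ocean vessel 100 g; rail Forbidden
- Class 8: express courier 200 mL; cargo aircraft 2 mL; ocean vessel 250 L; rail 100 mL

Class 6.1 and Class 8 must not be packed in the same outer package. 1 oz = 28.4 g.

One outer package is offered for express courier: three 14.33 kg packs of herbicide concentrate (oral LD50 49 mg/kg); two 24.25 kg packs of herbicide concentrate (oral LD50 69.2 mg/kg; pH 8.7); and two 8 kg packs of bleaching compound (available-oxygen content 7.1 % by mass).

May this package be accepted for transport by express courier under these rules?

No

The herbicide concentrate has oral LD50 49 mg/kg, which is < 100 mg/kg, so it is Class 6.1 (Toxic).
Oral LD50 69.2 mg/kg meets the Class 6.1 criterion (Toxic), so the herbicide concentrate is Class 6.1.
Bleaching compound: available-oxygen content 7.1 % by mass > 4 % by mass → Class 5.1 (Oxidizer).
Total Class 6.1: (three 14.33 kg packs = 42.99 kg) + (two 24.25 kg packs = 48.5 kg) = 91.49 kg.
That is within the Class 6.1 express courier limit of 100 kg.
Class 5.1 quantity: two 8 kg packs = 16 kg.
16 kg > 10 kg (express courier limit, Class 5.1) — over the limit.
The segregation rule (Class 6.1 with Class 8) does not apply to Class 6.1 with Class 5.1.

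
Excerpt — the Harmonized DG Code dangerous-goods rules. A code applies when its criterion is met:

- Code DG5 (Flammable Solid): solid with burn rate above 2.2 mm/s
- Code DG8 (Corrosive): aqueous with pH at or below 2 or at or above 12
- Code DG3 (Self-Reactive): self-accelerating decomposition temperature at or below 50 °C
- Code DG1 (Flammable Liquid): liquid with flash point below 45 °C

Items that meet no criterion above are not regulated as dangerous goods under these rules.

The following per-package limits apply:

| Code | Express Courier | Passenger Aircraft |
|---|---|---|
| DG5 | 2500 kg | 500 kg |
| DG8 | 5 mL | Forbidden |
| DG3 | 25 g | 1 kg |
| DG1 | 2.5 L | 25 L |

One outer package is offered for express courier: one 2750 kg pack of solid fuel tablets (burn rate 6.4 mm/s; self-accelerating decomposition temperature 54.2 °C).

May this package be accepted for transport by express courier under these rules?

With burn rate 6.4 mm/s (> 2.2 mm/s), the solid fuel tablets fall in Code DG5.
Code DG5 quantity: 2750 kg.
That exceeds the Code DG5 express courier limit of 2500 kg.

No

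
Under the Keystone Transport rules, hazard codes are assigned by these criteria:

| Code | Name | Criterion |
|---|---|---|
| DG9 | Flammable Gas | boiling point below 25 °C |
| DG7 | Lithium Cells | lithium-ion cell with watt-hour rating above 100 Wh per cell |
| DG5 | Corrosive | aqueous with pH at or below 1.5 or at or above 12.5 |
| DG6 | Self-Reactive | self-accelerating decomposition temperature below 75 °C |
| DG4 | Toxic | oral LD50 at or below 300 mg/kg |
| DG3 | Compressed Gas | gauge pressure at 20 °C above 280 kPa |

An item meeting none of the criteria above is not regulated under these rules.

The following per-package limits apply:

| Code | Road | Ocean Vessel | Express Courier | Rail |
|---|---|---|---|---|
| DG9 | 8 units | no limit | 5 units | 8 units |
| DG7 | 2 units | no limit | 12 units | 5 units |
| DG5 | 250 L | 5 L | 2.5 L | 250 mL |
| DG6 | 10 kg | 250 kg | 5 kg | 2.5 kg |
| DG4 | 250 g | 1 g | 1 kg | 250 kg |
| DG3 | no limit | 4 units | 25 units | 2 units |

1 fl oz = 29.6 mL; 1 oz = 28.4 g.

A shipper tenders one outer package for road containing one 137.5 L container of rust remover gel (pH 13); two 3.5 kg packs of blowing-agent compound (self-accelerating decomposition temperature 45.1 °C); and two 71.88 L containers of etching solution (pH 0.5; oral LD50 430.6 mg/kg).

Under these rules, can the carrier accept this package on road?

No

With pH 13 (≥ 12.5), the rust remover gel falls in Code DG5.
The blowing-agent compound has self-accelerating decomposition temperature 45.1 °C, which is < 75 °C, so it is Code DG6 (Self-Reactive).
With pH 0.5 (≤ 1.5), the etching solution falls in Code DG5.
Code DG5 net quantity: 137.5 L + (two 71.88 L containers = 143.76 L) = 281.26 L.
281.26 L exceeds the road limit of 250 L for Code DG5.
Code DG6 quantity: two 3.5 kg packs = 7 kg.
7 kg is within the road limit of 10 kg for Code DG6.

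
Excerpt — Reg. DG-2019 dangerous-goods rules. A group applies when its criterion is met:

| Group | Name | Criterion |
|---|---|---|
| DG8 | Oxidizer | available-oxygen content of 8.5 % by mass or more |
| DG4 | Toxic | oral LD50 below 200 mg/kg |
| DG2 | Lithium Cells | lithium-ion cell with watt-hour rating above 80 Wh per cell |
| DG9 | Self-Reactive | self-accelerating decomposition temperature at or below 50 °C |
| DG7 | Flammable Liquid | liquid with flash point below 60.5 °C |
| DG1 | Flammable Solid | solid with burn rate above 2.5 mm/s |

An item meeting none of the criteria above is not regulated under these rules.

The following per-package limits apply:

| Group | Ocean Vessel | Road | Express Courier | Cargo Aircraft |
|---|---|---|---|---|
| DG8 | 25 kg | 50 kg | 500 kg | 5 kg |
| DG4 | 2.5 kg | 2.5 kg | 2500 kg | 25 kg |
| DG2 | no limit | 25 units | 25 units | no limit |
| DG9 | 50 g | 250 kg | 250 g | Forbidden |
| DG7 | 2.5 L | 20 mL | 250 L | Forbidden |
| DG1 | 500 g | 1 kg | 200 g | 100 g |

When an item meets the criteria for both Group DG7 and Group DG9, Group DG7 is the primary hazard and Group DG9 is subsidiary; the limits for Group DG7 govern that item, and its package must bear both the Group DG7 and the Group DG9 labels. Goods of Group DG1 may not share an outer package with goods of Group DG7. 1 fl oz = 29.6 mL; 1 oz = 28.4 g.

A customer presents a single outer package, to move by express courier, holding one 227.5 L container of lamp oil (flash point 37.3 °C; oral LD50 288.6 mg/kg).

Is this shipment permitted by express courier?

Lamp oil: flash point 37.3 °C < 60.5 °C → Group DG7 (Flammable Liquid).
Group DG7 quantity: 227.5 L.
That is within the Group DG7 express courier limit of 250 L.

Yes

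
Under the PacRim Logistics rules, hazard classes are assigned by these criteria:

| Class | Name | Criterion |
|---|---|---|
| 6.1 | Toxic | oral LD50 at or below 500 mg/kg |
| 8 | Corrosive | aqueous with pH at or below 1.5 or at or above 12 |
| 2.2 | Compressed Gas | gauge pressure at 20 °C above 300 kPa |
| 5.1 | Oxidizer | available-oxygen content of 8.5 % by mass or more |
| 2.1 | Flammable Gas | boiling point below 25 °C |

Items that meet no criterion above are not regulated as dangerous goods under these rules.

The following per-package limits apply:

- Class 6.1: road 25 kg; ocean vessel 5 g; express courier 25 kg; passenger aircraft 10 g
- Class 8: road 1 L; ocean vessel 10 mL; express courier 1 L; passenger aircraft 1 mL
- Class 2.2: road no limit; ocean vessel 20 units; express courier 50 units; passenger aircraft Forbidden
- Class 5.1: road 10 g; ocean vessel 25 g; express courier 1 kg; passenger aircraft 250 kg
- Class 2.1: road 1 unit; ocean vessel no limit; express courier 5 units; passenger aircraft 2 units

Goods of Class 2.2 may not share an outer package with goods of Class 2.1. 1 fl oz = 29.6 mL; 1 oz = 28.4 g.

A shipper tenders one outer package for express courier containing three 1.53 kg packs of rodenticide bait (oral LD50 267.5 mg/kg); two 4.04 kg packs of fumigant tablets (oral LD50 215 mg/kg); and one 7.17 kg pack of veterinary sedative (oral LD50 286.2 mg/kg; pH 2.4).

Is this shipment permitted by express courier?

Rodenticide bait: oral LD50 267.5 mg/kg ≤ 500 mg/kg → Class 6.1 (Toxic).
Fumigant tablets: oral LD50 215 mg/kg ≤ 500 mg/kg → Class 6.1 (Toxic).
Oral LD50 286.2 mg/kg meets the Class 6.1 criterion (Toxic), so the veterinary sedative is Class 6.1.
Class 6.1 net quantity: (three 1.53 kg packs = 4.59 kg) + (two 4.04 kg packs = 8.08 kg) + 7.17 kg = 19.84 kg.
19.84 kg is within the express courier limit of 25 kg for Class 6.1.

Yes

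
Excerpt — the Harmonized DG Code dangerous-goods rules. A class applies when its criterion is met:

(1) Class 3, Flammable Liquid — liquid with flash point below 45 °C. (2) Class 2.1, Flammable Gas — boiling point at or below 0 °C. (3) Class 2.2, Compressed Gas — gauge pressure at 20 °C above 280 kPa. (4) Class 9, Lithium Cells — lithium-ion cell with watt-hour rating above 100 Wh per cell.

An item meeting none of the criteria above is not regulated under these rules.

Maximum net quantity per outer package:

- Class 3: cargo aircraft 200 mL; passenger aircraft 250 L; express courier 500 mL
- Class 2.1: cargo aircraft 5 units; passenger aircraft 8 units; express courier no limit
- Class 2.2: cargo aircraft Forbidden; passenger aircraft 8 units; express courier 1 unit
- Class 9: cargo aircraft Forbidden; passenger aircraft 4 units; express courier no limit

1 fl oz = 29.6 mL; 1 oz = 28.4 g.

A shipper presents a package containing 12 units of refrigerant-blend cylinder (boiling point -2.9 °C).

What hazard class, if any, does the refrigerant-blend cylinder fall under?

With boiling point -2.9 °C (≤ 0 °C), the refrigerant-blend cylinder falls in Class 2.1.

Class 2.1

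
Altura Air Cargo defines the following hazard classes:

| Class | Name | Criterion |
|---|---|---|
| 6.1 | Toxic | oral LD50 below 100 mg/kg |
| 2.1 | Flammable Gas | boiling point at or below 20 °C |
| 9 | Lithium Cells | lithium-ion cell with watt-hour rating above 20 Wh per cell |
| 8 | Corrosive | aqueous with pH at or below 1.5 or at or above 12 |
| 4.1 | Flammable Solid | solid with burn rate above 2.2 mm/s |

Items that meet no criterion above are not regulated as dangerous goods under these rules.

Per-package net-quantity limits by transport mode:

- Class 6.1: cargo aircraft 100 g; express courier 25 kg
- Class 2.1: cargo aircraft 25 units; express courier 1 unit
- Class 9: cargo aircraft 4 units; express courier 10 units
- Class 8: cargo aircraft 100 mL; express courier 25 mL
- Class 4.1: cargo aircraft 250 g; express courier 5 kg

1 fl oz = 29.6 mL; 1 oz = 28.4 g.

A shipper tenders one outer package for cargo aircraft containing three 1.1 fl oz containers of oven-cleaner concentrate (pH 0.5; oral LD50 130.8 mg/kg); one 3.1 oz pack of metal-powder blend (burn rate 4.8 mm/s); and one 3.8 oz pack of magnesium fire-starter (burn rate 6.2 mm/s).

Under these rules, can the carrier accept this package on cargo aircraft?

With pH 0.5 (≤ 1.5), the oven-cleaner concentrate falls in Class 8.
With burn rate 4.8 mm/s (> 2.2 mm/s), the metal-powder blend falls in Class 4.1.
Burn rate 6.2 mm/s meets the Class 4.1 criterion (Flammable Solid), so the magnesium fire-starter is Class 4.1.
Class 8 quantity: three 1.1 fl oz containers = 97.68 mL.
97.68 mL ≤ 100 mL (cargo aircraft limit, Class 8) — within limit.
Class 4.1 net quantity: (one 3.1 oz pack = 88.04 g) + (one 3.8 oz pack = 107.92 g) = 195.96 g.
195.96 g is within the cargo aircraft limit of 250 g for Class 4.1.
Every hazard class is within its cargo aircraft limit and no segregation rule is violated.

Yes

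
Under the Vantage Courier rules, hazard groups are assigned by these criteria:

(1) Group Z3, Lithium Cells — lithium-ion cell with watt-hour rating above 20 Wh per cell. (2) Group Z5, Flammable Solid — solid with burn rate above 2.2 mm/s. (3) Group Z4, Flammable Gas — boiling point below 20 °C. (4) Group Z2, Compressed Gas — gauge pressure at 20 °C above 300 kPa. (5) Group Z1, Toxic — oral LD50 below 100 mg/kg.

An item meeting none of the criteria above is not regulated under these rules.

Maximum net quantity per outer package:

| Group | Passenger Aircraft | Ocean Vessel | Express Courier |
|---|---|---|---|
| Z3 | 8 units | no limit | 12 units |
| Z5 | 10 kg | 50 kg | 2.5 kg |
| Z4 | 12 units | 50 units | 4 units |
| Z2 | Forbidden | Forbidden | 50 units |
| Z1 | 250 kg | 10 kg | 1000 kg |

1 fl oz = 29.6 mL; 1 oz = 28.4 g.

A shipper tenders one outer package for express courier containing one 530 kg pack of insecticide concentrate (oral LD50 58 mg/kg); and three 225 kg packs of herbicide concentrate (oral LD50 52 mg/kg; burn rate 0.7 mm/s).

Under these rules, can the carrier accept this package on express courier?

No

With oral LD50 58 mg/kg (< 100 mg/kg), the insecticide concentrate falls in Group Z1.
Oral LD50 52 mg/kg meets the Group Z1 criterion (Toxic), so the herbicide concentrate is Group Z1.
Group Z1 net quantity: 530 kg + (three 225 kg packs = 675 kg) = 1205 kg.
1205 kg > 1000 kg (express courier limit, Group Z1) — over the limit.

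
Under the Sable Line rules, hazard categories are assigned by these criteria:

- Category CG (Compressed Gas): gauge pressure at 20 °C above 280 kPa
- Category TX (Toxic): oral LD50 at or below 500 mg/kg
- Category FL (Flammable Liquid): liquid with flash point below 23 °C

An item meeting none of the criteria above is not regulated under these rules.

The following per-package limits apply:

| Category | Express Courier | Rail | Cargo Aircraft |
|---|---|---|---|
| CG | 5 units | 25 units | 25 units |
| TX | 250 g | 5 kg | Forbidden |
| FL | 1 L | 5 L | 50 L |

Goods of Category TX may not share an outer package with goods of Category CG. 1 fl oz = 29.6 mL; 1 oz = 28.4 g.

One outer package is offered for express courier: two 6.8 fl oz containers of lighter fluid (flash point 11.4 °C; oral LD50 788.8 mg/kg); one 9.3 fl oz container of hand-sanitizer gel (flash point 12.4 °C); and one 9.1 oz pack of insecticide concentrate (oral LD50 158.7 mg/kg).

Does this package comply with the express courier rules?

No

With flash point 11.4 °C (< 23 °C), the lighter fluid falls in Category FL.
With flash point 12.4 °C (< 23 °C), the hand-sanitizer gel falls in Category FL.
The insecticide concentrate has oral LD50 158.7 mg/kg, which is ≤ 500 mg/kg, so it is Category TX (Toxic).
Total Category FL: (two 6.8 fl oz containers = 402.56 mL) + (one 9.3 fl oz container = 275.28 mL) = 677.84 mL.
677.84 mL ≤ 1 L (express courier limit, Category FL) — within limit.
Category TX quantity: one 9.1 oz pack = 258.44 g.
That exceeds the Category TX express courier limit of 250 g.
The segregation rule (Category TX with Category CG) does not apply to Category FL with Category TX.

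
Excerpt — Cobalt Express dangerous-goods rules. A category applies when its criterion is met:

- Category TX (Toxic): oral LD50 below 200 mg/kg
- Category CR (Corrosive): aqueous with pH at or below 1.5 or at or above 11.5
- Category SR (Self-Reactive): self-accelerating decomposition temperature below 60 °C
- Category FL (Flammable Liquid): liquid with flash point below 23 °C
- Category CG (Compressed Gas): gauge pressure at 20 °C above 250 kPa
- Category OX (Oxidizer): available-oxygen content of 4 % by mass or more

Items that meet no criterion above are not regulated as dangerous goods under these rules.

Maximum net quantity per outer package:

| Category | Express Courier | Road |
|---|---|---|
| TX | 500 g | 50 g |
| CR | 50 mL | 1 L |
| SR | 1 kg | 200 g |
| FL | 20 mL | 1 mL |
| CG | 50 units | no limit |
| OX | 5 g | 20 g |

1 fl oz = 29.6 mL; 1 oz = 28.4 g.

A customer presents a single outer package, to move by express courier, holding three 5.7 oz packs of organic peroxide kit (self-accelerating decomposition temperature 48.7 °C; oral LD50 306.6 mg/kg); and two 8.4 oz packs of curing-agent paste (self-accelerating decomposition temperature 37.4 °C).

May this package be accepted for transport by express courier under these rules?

Yes

The organic peroxide kit has self-accelerating decomposition temperature 48.7 °C, which is < 60 °C, so it is Category SR (Self-Reactive).
The curing-agent paste has self-accelerating decomposition temperature 37.4 °C, which is < 60 °C, so it is Category SR (Self-Reactive).
Total Category SR: (three 5.7 oz packs = 485.64 g) + (two 8.4 oz packs = 477.12 g) = 962.76 g.
962.76 g is within the express courier limit of 1 kg for Category SR.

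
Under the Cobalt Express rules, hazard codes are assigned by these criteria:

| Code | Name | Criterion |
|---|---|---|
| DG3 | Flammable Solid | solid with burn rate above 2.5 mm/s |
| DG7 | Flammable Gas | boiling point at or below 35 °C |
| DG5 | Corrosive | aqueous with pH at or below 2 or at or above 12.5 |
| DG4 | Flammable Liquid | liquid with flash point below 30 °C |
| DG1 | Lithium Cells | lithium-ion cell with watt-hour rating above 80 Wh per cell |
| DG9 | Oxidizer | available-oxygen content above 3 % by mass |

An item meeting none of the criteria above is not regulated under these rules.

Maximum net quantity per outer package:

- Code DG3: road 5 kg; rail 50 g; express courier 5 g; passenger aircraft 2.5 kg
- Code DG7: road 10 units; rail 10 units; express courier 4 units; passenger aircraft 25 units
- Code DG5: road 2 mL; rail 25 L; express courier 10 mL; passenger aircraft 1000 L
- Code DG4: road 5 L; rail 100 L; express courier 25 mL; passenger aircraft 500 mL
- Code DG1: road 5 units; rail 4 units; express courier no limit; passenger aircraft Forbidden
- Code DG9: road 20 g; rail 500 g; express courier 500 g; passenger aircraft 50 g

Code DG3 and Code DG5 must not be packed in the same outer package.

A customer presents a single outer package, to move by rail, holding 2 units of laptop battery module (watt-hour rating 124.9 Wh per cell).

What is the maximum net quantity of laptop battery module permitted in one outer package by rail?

4 units

Laptop battery module: watt-hour rating 124.9 Wh per cell > 80 Wh per cell → Code DG1 (Lithium Cells).
The rail limit for Code DG1 is 4 units.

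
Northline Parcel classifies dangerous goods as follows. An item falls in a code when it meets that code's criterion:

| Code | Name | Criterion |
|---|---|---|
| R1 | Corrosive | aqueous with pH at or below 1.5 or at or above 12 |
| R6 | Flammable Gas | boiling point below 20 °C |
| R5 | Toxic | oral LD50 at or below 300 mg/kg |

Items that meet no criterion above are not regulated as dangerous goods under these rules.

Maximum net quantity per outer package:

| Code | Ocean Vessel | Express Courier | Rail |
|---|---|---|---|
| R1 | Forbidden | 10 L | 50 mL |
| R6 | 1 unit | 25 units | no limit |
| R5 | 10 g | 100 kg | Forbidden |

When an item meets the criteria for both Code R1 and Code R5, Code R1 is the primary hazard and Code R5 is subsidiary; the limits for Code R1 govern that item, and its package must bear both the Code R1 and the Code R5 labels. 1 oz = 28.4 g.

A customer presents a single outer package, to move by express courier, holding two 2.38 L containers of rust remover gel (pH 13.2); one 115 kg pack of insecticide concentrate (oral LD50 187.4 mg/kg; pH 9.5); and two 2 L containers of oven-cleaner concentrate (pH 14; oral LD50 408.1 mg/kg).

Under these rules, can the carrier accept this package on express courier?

No

With pH 13.2 (≥ 12), the rust remover gel falls in Code R1.
With oral LD50 187.4 mg/kg (≤ 300 mg/kg), the insecticide concentrate falls in Code R5.
With pH 14 (≥ 12), the oven-cleaner concentrate falls in Code R1.
Code R1 net quantity: (two 2.38 L containers = 4.76 L) + (two 2 L containers = 4 L) = 8.76 L.
That is within the Code R1 express courier limit of 10 L.
Code R5 quantity: 115 kg.
115 kg exceeds the express courier limit of 100 kg for Code R5.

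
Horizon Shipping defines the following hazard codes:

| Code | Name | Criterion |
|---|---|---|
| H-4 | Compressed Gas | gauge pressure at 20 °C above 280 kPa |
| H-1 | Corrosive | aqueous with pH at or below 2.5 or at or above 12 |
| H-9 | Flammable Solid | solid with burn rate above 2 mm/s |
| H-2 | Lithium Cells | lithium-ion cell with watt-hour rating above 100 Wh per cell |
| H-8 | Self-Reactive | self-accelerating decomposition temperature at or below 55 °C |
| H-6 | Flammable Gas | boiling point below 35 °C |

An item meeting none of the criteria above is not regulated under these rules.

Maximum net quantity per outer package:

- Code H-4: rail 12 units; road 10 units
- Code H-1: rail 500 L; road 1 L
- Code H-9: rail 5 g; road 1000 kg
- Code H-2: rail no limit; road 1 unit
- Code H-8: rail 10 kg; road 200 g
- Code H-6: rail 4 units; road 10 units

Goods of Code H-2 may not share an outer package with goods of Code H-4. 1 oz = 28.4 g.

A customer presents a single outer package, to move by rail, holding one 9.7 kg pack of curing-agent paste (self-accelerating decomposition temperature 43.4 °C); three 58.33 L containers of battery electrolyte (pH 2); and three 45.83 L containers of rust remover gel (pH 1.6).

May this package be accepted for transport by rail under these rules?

Yes

The curing-agent paste has self-accelerating decomposition temperature 43.4 °C, which is ≤ 55 °C, so it is Code H-8 (Self-Reactive).
The battery electrolyte has pH 2, which is ≤ 2.5, so it is Code H-1 (Corrosive).
With pH 1.6 (≤ 2.5), the rust remover gel falls in Code H-1.
Total Code H-1: (three 58.33 L containers = 174.99 L) + (three 45.83 L containers = 137.49 L) = 312.48 L.
That is within the Code H-1 rail limit of 500 L.
Code H-8 quantity: 9.7 kg.
That is within the Code H-8 rail limit of 10 kg.
The segregation rule (Code H-2 with Code H-4) does not apply to Code H-1 with Code H-8.
Every hazard code is within its rail limit and no segregation rule is violated.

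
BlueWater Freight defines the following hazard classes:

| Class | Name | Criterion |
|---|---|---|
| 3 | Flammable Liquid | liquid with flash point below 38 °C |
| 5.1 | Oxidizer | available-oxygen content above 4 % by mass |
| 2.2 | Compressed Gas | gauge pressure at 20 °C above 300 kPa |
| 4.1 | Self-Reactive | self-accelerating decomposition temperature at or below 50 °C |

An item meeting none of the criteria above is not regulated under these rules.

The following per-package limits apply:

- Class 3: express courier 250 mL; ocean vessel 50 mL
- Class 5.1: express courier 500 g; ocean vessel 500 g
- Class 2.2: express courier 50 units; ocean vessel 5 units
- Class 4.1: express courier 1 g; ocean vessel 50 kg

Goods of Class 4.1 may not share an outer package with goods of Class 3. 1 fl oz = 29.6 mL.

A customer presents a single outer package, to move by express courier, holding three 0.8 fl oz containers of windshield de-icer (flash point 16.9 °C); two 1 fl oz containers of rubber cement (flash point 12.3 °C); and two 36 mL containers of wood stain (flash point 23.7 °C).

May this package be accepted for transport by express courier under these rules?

The windshield de-icer has flash point 16.9 °C, which is < 38 °C, so it is Class 3 (Flammable Liquid).
Flash point 12.3 °C meets the Class 3 criterion (Flammable Liquid), so the rubber cement is Class 3.
With flash point 23.7 °C (< 38 °C), the wood stain falls in Class 3.
Class 3 net quantity: (three 0.8 fl oz containers = 71.04 mL) + (two 1 fl oz containers = 59.2 mL) + (two 36 mL containers = 72 mL) = 202.24 mL.
202.24 mL is within the express courier limit of 250 mL for Class 3.

Yes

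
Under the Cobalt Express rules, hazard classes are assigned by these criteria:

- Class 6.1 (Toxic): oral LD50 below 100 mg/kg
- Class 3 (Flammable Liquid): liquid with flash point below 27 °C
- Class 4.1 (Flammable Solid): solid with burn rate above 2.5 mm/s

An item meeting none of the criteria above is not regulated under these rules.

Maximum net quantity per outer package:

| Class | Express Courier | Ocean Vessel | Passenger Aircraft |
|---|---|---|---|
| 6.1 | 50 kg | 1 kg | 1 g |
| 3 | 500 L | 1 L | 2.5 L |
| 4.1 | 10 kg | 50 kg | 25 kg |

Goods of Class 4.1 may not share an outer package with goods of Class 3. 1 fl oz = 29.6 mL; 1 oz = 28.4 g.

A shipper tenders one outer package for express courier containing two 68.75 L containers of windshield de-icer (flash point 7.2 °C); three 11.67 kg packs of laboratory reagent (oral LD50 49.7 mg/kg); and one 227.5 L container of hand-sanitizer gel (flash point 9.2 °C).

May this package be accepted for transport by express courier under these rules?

Yes

Flash point 7.2 °C meets the Class 3 criterion (Flammable Liquid), so the windshield de-icer is Class 3.
Laboratory reagent: oral LD50 49.7 mg/kg < 100 mg/kg → Class 6.1 (Toxic).
Hand-sanitizer gel: flash point 9.2 °C < 27 °C → Class 3 (Flammable Liquid).
Class 6.1 quantity: three 11.67 kg packs = 35.01 kg.
That is within the Class 6.1 express courier limit of 50 kg.
Class 3 net quantity: (two 68.75 L containers = 137.5 L) + 227.5 L = 365 L.
365 L is within the express courier limit of 500 L for Class 3.
The segregation rule (Class 4.1 with Class 3) does not apply to Class 6.1 with Class 3.
Every hazard class is within its express courier limit and no segregation rule is violated.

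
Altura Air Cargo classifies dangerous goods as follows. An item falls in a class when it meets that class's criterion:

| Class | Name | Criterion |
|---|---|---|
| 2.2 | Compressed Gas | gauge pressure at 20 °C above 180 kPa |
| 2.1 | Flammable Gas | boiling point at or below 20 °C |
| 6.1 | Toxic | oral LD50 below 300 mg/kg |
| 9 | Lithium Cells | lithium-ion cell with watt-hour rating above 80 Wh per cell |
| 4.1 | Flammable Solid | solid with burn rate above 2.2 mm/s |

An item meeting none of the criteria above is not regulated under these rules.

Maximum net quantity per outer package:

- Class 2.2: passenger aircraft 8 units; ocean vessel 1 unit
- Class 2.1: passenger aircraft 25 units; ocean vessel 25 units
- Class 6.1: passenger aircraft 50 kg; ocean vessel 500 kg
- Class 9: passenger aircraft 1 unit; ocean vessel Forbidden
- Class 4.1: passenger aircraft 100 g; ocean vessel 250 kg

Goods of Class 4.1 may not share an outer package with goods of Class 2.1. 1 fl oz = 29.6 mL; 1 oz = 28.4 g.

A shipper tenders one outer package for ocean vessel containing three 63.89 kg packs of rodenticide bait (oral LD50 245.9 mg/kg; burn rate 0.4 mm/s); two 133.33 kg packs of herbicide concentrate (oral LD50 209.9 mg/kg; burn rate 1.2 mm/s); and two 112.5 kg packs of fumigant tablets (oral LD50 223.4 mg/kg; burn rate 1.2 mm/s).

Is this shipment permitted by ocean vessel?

No

Rodenticide bait: oral LD50 245.9 mg/kg < 300 mg/kg → Class 6.1 (Toxic).
Herbicide concentrate: oral LD50 209.9 mg/kg < 300 mg/kg → Class 6.1 (Toxic).
Fumigant tablets: oral LD50 223.4 mg/kg < 300 mg/kg → Class 6.1 (Toxic).
Total Class 6.1: (three 63.89 kg packs = 191.67 kg) + (two 133.33 kg packs = 266.66 kg) + (two 112.5 kg packs = 225 kg) = 683.33 kg.
683.33 kg > 500 kg (ocean vessel limit, Class 6.1) — over the limit.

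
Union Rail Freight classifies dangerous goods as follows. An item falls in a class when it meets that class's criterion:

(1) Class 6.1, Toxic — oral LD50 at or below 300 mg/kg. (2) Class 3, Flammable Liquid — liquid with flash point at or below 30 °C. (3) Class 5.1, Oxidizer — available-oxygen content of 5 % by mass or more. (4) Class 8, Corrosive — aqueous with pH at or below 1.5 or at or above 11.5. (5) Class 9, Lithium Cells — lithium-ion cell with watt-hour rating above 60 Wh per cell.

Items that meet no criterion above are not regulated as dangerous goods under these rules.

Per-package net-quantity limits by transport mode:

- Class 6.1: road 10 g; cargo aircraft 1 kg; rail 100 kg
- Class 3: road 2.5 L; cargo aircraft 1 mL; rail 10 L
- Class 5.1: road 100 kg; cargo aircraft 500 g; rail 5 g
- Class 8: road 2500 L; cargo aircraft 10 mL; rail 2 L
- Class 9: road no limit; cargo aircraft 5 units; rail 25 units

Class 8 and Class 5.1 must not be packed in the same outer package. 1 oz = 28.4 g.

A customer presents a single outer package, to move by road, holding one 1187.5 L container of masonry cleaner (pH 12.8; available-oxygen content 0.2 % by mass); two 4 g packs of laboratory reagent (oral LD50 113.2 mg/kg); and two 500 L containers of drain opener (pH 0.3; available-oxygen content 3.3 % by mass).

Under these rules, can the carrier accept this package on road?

Yes

With pH 12.8 (≥ 11.5), the masonry cleaner falls in Class 8.
The laboratory reagent has oral LD50 113.2 mg/kg, which is ≤ 300 mg/kg, so it is Class 6.1 (Toxic).
With pH 0.3 (≤ 1.5), the drain opener falls in Class 8.
Total Class 8: 1187.5 L + (two 500 L containers = 1000 L) = 2187.5 L.
That is within the Class 8 road limit of 2500 L.
Class 6.1 quantity: two 4 g packs = 8 g.
8 g ≤ 10 g (road limit, Class 6.1) — within limit.
The segregation rule (Class 8 with Class 5.1) does not apply to Class 8 with Class 6.1.
Every hazard class is within its road limit and no segregation rule is violated.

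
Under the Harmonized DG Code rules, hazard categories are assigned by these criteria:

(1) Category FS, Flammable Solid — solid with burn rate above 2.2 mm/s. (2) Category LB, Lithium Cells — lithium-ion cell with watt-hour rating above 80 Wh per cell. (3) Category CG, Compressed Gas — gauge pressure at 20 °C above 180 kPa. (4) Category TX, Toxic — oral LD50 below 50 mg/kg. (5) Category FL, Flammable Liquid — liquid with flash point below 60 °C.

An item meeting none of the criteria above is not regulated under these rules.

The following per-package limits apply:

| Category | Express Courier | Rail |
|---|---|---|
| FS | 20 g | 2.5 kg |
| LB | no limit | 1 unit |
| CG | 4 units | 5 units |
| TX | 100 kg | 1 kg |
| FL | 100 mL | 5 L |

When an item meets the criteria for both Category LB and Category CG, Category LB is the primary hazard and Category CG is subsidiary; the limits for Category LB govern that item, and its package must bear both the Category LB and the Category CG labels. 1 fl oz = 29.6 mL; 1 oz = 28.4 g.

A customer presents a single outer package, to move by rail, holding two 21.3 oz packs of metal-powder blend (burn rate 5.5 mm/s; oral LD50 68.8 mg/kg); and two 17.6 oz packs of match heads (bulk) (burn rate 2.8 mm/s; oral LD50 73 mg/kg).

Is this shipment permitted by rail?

Yes

Metal-powder blend: burn rate 5.5 mm/s > 2.2 mm/s → Category FS (Flammable Solid).
Burn rate 2.8 mm/s meets the Category FS criterion (Flammable Solid), so the match heads (bulk) are Category FS.
Total Category FS: (two 21.3 oz packs = 1209.84 g) + (two 17.6 oz packs = 999.68 g) = 2209.52 g.
That is within the Category FS rail limit of 2.5 kg.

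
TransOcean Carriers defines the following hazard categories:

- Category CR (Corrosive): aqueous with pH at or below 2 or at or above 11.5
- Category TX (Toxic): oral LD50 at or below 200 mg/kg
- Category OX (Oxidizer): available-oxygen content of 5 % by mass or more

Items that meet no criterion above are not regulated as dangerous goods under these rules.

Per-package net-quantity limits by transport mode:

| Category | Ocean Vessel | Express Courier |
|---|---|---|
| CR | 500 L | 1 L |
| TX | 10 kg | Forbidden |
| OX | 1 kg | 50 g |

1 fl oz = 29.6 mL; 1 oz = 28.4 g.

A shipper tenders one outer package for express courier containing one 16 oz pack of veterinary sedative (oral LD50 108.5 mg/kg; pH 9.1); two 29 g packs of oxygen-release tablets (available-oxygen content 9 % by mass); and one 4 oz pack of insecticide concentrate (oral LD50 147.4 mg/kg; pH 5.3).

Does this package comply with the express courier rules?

No

The veterinary sedative has oral LD50 108.5 mg/kg, which is ≤ 200 mg/kg, so it is Category TX (Toxic).
With available-oxygen content 9 % by mass (≥ 5 % by mass), the oxygen-release tablets fall in Category OX.
The insecticide concentrate has oral LD50 147.4 mg/kg, which is ≤ 200 mg/kg, so it is Category TX (Toxic).
Category TX net quantity: (one 16 oz pack = 454.4 g) + (one 4 oz pack = 113.6 g) = 568 g.
Category TX is Forbidden by express courier.
Category OX quantity: two 29 g packs = 58 g.
58 g > 50 g (express courier limit, Category OX) — over the limit.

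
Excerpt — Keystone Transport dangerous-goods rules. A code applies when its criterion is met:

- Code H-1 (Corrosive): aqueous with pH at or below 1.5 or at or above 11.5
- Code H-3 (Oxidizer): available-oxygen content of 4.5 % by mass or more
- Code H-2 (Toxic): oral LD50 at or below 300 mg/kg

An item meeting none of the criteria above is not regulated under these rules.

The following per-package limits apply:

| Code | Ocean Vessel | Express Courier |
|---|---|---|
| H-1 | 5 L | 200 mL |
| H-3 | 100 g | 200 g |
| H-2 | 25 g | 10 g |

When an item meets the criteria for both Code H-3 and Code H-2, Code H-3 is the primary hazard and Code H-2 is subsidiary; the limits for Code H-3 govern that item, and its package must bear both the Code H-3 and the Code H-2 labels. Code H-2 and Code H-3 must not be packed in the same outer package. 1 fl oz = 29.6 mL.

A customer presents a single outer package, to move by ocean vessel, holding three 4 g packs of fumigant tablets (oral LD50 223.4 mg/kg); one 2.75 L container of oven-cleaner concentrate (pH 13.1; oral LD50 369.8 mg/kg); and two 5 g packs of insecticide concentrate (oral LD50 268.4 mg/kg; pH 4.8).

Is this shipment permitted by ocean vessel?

With oral LD50 223.4 mg/kg (≤ 300 mg/kg), the fumigant tablets fall in Code H-2.
The oven-cleaner concentrate has pH 13.1, which is ≥ 11.5, so it is Code H-1 (Corrosive).
The insecticide concentrate has oral LD50 268.4 mg/kg, which is ≤ 300 mg/kg, so it is Code H-2 (Toxic).
Code H-2 net quantity: (three 4 g packs = 12 g) + (two 5 g packs = 10 g) = 22 g.
22 g is within the ocean vessel limit of 25 g for Code H-2.
Code H-1 quantity: 2.75 L.
2.75 L is within the ocean vessel limit of 5 L for Code H-1.
The segregation rule (Code H-2 with Code H-3) does not apply to Code H-2 with Code H-1.
Every hazard code is within its ocean vessel limit and no segregation rule is violated.

Yes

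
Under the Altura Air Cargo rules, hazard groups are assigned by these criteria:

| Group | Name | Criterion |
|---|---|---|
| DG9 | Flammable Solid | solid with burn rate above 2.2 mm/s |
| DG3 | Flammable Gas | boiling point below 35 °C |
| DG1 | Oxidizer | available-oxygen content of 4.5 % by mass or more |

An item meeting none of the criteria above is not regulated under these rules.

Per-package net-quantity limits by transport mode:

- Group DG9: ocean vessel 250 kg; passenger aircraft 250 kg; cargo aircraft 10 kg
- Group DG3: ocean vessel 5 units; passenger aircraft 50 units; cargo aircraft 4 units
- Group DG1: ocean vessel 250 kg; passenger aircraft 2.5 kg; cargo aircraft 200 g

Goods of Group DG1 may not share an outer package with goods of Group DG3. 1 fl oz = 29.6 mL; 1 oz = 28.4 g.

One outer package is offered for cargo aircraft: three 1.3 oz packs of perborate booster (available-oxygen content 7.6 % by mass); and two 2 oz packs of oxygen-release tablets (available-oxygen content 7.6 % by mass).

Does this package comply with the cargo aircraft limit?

No

The perborate booster has available-oxygen content 7.6 % by mass, which is ≥ 4.5 % by mass, so it is Group DG1 (Oxidizer).
With available-oxygen content 7.6 % by mass (≥ 4.5 % by mass), the oxygen-release tablets fall in Group DG1.
Total Group DG1: (three 1.3 oz packs = 110.76 g) + (two 2 oz packs = 113.6 g) = 224.36 g.
That exceeds the Group DG1 cargo aircraft limit of 200 g.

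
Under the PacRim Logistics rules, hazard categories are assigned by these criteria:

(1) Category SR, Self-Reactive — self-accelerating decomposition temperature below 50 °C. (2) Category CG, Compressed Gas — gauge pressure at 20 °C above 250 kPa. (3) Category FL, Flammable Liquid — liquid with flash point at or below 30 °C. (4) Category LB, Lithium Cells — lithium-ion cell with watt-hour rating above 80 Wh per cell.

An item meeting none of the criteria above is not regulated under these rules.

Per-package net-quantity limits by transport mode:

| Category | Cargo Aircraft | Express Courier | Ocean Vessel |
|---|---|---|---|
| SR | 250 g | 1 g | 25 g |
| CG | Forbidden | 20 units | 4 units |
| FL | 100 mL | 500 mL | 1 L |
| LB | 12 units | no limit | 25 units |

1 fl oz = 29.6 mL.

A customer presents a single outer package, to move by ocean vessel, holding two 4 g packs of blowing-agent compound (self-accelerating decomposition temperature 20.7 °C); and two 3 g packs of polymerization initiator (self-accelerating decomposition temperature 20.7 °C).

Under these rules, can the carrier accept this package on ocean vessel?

Yes

Blowing-agent compound: self-accelerating decomposition temperature 20.7 °C < 50 °C → Category SR (Self-Reactive).
Polymerization initiator: self-accelerating decomposition temperature 20.7 °C < 50 °C → Category SR (Self-Reactive).
Category SR net quantity: (two 4 g packs = 8 g) + (two 3 g packs = 6 g) = 14 g.
That is within the Category SR ocean vessel limit of 25 g.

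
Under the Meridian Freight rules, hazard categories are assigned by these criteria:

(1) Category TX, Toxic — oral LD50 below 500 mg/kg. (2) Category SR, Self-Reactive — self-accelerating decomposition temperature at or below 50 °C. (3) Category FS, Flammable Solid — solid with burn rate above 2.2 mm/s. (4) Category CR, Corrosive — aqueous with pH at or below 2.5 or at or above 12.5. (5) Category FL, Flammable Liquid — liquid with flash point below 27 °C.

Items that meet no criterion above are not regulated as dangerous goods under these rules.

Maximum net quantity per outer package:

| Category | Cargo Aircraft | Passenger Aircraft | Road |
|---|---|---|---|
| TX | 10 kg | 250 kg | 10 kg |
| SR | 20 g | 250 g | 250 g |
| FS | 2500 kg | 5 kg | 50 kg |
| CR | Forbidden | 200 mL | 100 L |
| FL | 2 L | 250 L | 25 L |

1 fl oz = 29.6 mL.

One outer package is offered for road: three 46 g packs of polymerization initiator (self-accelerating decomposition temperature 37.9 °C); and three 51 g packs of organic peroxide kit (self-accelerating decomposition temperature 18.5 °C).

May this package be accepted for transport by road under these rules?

No

Self-accelerating decomposition temperature 37.9 °C meets the Category SR criterion (Self-Reactive), so the polymerization initiator is Category SR.
The organic peroxide kit has self-accelerating decomposition temperature 18.5 °C, which is ≤ 50 °C, so it is Category SR (Self-Reactive).
Total Category SR: (three 46 g packs = 138 g) + (three 51 g packs = 153 g) = 291 g.
291 g > 250 g (road limit, Category SR) — over the limit.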